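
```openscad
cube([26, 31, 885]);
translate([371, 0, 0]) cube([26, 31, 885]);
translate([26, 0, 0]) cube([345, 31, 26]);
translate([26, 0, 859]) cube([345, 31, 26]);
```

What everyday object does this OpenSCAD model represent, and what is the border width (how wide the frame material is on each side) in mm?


A picture frame. The border width is 26 mm.

Four thin pieces enclosing a rectangular opening — a picture frame. The two full-height stiles are 885 mm tall; the top rail sits at z = 859 and is 26 mm tall, so the border above the opening is 885 − 859 = 26 mm, matching the stile x-width.


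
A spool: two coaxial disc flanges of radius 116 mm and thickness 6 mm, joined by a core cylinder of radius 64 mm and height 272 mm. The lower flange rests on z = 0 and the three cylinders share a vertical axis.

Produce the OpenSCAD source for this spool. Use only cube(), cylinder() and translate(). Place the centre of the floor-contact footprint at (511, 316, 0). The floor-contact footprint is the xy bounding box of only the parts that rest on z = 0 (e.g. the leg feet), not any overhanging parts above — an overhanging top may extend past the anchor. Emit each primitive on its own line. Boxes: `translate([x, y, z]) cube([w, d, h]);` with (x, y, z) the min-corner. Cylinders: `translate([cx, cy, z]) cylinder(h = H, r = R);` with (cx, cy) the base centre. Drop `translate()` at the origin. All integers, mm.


translate([511, 316, 0]) cylinder(h = 6, r = 116);
translate([511, 316, 6]) cylinder(h = 272, r = 64);
translate([511, 316, 278]) cylinder(h = 6, r = 116);


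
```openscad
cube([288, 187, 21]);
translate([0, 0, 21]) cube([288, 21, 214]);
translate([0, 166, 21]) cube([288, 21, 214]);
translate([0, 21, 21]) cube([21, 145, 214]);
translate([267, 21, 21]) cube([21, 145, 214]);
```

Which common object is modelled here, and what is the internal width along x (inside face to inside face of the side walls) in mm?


An open box. The internal width is 246 mm.

A 288×187 base slab with four walls standing on it — an open box. The base is 288 mm wide and the walls are 21 mm thick, so the internal width is 288 − 2 × 21 = 246 mm.


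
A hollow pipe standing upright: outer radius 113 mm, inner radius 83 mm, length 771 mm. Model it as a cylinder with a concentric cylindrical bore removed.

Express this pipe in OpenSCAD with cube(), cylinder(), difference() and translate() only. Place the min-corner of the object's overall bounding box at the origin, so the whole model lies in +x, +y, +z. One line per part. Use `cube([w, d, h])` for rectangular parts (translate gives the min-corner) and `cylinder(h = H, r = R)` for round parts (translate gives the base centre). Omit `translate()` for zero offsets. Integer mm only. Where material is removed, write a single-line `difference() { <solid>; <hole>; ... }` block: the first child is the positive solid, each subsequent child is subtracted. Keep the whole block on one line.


difference() { translate([113, 113, 0]) cylinder(h = 771, r = 113); translate([113, 113, 0]) cylinder(h = 771, r = 83); }


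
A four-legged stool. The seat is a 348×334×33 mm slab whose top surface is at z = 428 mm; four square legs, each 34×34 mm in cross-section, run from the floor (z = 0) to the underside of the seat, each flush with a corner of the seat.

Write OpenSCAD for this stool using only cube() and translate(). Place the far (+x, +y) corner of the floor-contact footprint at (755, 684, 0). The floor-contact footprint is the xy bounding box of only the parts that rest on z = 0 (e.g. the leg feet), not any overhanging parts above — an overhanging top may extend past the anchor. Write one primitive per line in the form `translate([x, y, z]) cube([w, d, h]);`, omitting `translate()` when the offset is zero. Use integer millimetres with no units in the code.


translate([407, 350, 395]) cube([348, 334, 33]);
translate([407, 350, 0]) cube([34, 34, 395]);
translate([721, 350, 0]) cube([34, 34, 395]);
translate([407, 650, 0]) cube([34, 34, 395]);
translate([721, 650, 0]) cube([34, 34, 395]);


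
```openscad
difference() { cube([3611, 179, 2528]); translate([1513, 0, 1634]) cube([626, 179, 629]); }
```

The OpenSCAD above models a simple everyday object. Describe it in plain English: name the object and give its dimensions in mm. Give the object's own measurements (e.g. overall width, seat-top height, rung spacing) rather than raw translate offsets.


A wall 3611 mm long (x), 179 mm thick (y), 2528 mm tall, with a rectangular window opening cut through it. The opening is 626 mm wide and 629 mm tall; its sill is at z = 1634 mm and its near (−x) edge is 1513 mm from the wall's −x end. The opening passes through the full wall thickness.


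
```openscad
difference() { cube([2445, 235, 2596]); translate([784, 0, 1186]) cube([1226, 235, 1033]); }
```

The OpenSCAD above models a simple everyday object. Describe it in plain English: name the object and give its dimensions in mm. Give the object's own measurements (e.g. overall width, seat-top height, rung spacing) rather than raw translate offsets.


A wall 2445 mm long (x), 235 mm thick (y), 2596 mm tall, with a rectangular window opening cut through it. The opening is 1226 mm wide and 1033 mm tall; its sill is at z = 1186 mm and its near (−x) edge is 784 mm from the wall's −x end. The opening passes through the full wall thickness.


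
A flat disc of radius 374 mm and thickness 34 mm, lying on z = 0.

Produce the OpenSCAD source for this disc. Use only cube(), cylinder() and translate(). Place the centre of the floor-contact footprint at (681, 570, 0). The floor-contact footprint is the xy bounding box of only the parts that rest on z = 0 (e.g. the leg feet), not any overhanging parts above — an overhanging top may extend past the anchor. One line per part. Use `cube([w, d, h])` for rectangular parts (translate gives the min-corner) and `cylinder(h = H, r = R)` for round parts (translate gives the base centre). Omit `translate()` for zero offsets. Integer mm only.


translate([681, 570, 0]) cylinder(h = 34, r = 374);


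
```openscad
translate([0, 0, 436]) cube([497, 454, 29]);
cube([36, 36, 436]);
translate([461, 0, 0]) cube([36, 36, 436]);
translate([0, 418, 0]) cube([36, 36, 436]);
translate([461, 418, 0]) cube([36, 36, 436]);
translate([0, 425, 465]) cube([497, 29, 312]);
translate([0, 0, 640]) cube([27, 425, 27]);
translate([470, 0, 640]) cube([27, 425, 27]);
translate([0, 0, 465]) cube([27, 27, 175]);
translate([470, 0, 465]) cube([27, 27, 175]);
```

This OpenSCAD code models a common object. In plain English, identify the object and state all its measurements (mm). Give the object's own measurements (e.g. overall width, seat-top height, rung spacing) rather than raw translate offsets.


A chair. The seat is a 497×454×29 mm slab with its top at z = 465 mm, on four 36×36 mm corner legs (flush with the seat edges, standing on z = 0). A flat backrest 29 mm thick, 312 mm tall, spans the full seat width and rises from the seat top along its +y edge, rear face flush with the rear of the seat. Two armrests of 27×27 mm section run along each side from the seat's front edge to the front of the backrest, top faces 202 mm above the seat top and outer faces flush with the seat's x-edges; a 27×27 mm post under the front of each armrest stands on the seat at the front corner.


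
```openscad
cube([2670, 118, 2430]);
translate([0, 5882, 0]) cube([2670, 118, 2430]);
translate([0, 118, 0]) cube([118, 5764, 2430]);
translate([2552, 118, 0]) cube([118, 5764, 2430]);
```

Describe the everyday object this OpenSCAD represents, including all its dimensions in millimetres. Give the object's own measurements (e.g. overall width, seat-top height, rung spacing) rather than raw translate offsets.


The wall frame of a small rectangular building: four walls, each 2430 mm tall and 118 mm thick, enclosing a footprint 2670 mm (x) by 6000 mm (y) outside-to-outside, with no floor or roof. The front and back walls (the −y and +y sides) span the full width; the two side walls fit between them.


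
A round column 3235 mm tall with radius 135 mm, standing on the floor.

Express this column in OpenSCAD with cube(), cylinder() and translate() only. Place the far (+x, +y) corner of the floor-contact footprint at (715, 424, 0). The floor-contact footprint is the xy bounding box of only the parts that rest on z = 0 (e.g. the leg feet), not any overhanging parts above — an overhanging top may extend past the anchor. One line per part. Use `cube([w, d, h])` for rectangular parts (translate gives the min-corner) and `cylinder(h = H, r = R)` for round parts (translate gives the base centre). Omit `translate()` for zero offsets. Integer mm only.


translate([580, 289, 0]) cylinder(h = 3235, r = 135);


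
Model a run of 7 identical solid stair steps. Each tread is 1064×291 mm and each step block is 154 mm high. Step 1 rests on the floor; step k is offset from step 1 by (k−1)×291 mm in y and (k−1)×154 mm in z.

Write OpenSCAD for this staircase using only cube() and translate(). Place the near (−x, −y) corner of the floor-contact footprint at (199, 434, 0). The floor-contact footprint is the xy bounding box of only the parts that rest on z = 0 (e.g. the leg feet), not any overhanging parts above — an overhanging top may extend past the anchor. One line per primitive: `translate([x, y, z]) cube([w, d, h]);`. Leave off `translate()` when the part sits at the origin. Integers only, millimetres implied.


translate([199, 434, 0]) cube([1064, 291, 154]);
translate([199, 725, 154]) cube([1064, 291, 154]);
translate([199, 1016, 308]) cube([1064, 291, 154]);
translate([199, 1307, 462]) cube([1064, 291, 154]);
translate([199, 1598, 616]) cube([1064, 291, 154]);
translate([199, 1889, 770]) cube([1064, 291, 154]);
translate([199, 2180, 924]) cube([1064, 291, 154]);


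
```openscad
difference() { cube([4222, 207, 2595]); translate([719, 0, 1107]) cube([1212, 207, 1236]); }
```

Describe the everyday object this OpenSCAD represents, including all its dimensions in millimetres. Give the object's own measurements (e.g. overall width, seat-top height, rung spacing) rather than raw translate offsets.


A wall 4222 mm long (x), 207 mm thick (y), 2595 mm tall, with a rectangular window opening cut through it. The opening is 1212 mm wide and 1236 mm tall; its sill is at z = 1107 mm and its near (−x) edge is 719 mm from the wall's −x end. The opening passes through the full wall thickness.


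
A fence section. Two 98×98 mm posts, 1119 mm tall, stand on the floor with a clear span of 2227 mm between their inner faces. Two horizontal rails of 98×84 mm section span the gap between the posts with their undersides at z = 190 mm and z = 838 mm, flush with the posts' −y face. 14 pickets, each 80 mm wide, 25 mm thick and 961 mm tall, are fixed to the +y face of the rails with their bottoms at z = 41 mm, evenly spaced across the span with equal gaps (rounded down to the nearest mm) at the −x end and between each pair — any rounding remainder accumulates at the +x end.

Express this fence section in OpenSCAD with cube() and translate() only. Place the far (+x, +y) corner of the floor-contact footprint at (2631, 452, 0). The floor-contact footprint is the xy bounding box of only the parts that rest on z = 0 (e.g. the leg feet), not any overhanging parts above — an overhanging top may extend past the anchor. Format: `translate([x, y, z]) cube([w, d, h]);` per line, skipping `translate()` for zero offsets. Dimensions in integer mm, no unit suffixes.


translate([208, 354, 0]) cube([98, 98, 1119]);
translate([2533, 354, 0]) cube([98, 98, 1119]);
translate([306, 354, 190]) cube([2227, 98, 84]);
translate([306, 354, 838]) cube([2227, 98, 84]);
translate([379, 452, 41]) cube([80, 25, 961]);
translate([532, 452, 41]) cube([80, 25, 961]);
translate([685, 452, 41]) cube([80, 25, 961]);
translate([838, 452, 41]) cube([80, 25, 961]);
translate([991, 452, 41]) cube([80, 25, 961]);
translate([1144, 452, 41]) cube([80, 25, 961]);
translate([1297, 452, 41]) cube([80, 25, 961]);
translate([1450, 452, 41]) cube([80, 25, 961]);
translate([1603, 452, 41]) cube([80, 25, 961]);
translate([1756, 452, 41]) cube([80, 25, 961]);
translate([1909, 452, 41]) cube([80, 25, 961]);
translate([2062, 452, 41]) cube([80, 25, 961]);
translate([2215, 452, 41]) cube([80, 25, 961]);
translate([2368, 452, 41]) cube([80, 25, 961]);


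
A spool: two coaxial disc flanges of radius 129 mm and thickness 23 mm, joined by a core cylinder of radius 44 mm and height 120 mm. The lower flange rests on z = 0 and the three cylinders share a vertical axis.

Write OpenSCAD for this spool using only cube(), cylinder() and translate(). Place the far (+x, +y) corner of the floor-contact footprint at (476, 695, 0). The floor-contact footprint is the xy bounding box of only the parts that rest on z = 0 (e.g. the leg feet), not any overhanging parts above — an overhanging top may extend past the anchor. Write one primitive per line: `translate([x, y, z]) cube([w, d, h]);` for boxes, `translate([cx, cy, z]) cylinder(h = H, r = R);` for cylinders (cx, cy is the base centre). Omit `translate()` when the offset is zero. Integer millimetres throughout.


translate([347, 566, 0]) cylinder(h = 23, r = 129);
translate([347, 566, 23]) cylinder(h = 120, r = 44);
translate([347, 566, 143]) cylinder(h = 23, r = 129);


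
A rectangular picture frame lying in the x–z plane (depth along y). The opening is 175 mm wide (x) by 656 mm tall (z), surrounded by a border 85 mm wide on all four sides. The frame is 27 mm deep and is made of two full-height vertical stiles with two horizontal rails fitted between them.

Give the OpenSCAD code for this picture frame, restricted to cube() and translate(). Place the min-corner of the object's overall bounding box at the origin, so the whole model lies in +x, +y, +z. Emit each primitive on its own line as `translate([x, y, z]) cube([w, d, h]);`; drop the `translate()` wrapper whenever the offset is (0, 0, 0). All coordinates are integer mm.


cube([85, 27, 826]);
translate([260, 0, 0]) cube([85, 27, 826]);
translate([85, 0, 0]) cube([175, 27, 85]);
translate([85, 0, 741]) cube([175, 27, 85]);


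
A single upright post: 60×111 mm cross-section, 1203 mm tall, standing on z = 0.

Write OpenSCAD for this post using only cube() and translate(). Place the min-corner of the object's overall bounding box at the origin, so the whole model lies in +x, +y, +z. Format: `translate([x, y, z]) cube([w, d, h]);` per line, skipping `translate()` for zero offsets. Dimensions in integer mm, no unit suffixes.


cube([60, 111, 1203]);


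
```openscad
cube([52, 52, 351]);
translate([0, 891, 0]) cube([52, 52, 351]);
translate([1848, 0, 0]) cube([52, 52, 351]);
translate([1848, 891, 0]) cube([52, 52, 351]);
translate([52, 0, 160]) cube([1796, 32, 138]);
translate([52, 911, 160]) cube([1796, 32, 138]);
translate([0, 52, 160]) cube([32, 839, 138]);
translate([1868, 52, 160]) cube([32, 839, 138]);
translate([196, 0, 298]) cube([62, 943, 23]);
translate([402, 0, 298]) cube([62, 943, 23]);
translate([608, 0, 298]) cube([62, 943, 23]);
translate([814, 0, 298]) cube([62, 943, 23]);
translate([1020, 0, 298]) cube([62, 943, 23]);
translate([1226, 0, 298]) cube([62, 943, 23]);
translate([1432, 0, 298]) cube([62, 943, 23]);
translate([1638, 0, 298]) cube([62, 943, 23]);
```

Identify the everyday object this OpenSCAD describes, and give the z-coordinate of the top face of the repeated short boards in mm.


A bed frame. The slat-top height is 321 mm.

Four posts, four rails, and a row of slats — a bed frame. Slats sit on the rails at z = 160 + 138 = 298; with slat thickness 23, the top is 321 mm.


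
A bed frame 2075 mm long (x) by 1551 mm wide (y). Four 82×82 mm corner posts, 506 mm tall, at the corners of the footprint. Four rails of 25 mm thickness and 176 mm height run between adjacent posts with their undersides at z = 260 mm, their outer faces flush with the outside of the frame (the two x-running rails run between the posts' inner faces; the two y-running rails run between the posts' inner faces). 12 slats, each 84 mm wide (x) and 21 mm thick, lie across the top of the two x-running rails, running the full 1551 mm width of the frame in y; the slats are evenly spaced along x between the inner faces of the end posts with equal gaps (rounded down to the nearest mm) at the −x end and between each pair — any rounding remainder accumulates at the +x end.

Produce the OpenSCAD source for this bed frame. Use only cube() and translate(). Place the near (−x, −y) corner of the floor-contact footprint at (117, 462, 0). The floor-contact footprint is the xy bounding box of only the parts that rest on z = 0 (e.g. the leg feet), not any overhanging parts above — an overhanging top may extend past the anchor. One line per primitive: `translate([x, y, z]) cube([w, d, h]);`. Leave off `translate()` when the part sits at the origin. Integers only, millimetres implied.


translate([117, 462, 0]) cube([82, 82, 506]);
translate([117, 1931, 0]) cube([82, 82, 506]);
translate([2110, 462, 0]) cube([82, 82, 506]);
translate([2110, 1931, 0]) cube([82, 82, 506]);
translate([199, 462, 260]) cube([1911, 25, 176]);
translate([199, 1988, 260]) cube([1911, 25, 176]);
translate([117, 544, 260]) cube([25, 1387, 176]);
translate([2167, 544, 260]) cube([25, 1387, 176]);
translate([268, 462, 436]) cube([84, 1551, 21]);
translate([421, 462, 436]) cube([84, 1551, 21]);
translate([574, 462, 436]) cube([84, 1551, 21]);
translate([727, 462, 436]) cube([84, 1551, 21]);
translate([880, 462, 436]) cube([84, 1551, 21]);
translate([1033, 462, 436]) cube([84, 1551, 21]);
translate([1186, 462, 436]) cube([84, 1551, 21]);
translate([1339, 462, 436]) cube([84, 1551, 21]);
translate([1492, 462, 436]) cube([84, 1551, 21]);
translate([1645, 462, 436]) cube([84, 1551, 21]);
translate([1798, 462, 436]) cube([84, 1551, 21]);
translate([1951, 462, 436]) cube([84, 1551, 21]);


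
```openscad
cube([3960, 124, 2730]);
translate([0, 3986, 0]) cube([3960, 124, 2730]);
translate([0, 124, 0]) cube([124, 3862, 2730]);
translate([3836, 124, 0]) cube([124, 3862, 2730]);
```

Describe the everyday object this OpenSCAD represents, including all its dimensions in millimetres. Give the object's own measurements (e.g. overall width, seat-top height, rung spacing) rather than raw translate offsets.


The wall frame of a small rectangular building: four walls, each 2730 mm tall and 124 mm thick, enclosing a footprint 3960 mm (x) by 4110 mm (y) outside-to-outside, with no floor or roof. The front and back walls (the −y and +y sides) span the full width; the two side walls fit between them.


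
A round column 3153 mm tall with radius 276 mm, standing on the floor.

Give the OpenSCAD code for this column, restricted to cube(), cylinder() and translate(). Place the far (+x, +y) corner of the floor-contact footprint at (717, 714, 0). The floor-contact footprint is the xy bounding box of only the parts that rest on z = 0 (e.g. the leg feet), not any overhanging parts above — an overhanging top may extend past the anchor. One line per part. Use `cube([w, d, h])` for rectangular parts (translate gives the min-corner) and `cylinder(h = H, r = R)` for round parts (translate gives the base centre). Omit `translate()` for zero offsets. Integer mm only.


translate([441, 438, 0]) cylinder(h = 3153, r = 276);


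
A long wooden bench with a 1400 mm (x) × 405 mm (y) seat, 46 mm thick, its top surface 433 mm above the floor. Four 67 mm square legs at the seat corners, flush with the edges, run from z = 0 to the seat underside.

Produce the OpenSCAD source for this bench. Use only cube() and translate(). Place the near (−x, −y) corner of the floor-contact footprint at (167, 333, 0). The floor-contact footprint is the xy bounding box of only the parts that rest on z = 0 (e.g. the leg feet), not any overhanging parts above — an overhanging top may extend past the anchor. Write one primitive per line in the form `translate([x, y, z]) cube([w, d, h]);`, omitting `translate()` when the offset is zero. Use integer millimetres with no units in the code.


translate([167, 333, 387]) cube([1400, 405, 46]);
translate([167, 333, 0]) cube([67, 67, 387]);
translate([167, 671, 0]) cube([67, 67, 387]);
translate([1500, 333, 0]) cube([67, 67, 387]);
translate([1500, 671, 0]) cube([67, 67, 387]);


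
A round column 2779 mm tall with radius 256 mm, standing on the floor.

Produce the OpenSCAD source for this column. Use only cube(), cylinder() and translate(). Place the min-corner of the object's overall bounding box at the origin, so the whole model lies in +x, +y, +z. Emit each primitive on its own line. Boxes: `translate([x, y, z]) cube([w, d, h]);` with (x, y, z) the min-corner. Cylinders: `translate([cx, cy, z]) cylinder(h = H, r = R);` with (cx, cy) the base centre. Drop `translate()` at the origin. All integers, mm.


translate([256, 256, 0]) cylinder(h = 2779, r = 256);


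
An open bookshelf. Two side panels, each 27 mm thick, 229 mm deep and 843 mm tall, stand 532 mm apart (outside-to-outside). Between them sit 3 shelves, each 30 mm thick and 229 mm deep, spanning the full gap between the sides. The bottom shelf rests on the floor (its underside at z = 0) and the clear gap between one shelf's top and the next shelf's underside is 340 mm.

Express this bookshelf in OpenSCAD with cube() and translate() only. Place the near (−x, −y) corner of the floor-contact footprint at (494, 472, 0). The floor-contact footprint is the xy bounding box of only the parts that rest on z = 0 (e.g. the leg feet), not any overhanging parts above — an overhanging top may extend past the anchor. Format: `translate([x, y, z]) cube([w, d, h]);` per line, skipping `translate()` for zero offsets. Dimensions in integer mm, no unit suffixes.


translate([494, 472, 0]) cube([27, 229, 843]);
translate([999, 472, 0]) cube([27, 229, 843]);
translate([521, 472, 0]) cube([478, 229, 30]);
translate([521, 472, 370]) cube([478, 229, 30]);
translate([521, 472, 740]) cube([478, 229, 30]);


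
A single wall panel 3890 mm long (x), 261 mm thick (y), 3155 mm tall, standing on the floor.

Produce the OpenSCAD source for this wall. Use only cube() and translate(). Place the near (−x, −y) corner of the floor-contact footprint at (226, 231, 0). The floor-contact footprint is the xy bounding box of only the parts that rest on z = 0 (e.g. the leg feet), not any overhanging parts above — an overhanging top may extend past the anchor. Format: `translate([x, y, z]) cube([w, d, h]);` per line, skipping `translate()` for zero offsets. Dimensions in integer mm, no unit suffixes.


translate([226, 231, 0]) cube([3890, 261, 3155]);


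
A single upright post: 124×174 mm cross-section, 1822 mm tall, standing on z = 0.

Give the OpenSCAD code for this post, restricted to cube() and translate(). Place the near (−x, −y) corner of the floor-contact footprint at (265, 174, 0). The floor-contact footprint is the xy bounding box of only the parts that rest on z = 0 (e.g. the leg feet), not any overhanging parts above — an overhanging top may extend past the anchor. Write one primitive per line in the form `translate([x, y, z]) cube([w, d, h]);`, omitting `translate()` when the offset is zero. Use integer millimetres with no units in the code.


translate([265, 174, 0]) cube([124, 174, 1822]);


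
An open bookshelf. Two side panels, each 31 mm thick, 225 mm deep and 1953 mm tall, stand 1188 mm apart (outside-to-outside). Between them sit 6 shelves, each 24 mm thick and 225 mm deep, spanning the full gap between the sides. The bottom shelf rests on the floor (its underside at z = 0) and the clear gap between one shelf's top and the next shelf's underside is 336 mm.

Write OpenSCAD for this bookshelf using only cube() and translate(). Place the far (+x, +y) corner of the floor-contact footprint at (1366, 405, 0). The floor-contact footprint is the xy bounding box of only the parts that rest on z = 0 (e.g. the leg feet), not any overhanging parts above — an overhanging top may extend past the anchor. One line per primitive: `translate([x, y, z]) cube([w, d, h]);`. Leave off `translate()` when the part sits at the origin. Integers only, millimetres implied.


translate([178, 180, 0]) cube([31, 225, 1953]);
translate([1335, 180, 0]) cube([31, 225, 1953]);
translate([209, 180, 0]) cube([1126, 225, 24]);
translate([209, 180, 360]) cube([1126, 225, 24]);
translate([209, 180, 720]) cube([1126, 225, 24]);
translate([209, 180, 1080]) cube([1126, 225, 24]);
translate([209, 180, 1440]) cube([1126, 225, 24]);
translate([209, 180, 1800]) cube([1126, 225, 24]);


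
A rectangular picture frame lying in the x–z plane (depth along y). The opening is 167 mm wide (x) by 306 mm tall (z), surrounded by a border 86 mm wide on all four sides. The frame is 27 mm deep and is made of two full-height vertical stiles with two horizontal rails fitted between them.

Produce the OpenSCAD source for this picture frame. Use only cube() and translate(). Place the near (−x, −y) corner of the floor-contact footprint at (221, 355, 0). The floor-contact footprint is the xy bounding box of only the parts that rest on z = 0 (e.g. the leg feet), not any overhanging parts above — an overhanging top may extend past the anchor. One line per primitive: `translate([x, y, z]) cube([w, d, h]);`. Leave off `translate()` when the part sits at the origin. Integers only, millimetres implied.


translate([221, 355, 0]) cube([86, 27, 478]);
translate([474, 355, 0]) cube([86, 27, 478]);
translate([307, 355, 0]) cube([167, 27, 86]);
translate([307, 355, 392]) cube([167, 27, 86]);


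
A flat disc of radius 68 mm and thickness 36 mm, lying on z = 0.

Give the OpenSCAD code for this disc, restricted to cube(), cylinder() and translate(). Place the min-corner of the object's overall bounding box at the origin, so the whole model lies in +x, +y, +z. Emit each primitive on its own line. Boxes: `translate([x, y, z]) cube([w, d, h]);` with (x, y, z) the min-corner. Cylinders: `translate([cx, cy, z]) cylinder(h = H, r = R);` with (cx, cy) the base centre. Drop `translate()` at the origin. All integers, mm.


translate([68, 68, 0]) cylinder(h = 36, r = 68);


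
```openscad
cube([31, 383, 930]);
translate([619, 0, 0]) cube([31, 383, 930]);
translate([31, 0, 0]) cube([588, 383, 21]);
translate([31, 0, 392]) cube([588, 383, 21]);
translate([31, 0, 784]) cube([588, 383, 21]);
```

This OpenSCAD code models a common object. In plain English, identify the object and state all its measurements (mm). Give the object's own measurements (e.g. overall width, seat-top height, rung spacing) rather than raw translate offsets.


An open bookshelf. Two side panels, each 31 mm thick, 383 mm deep and 930 mm tall, stand 650 mm apart (outside-to-outside). Between them sit 3 shelves, each 21 mm thick and 383 mm deep, spanning the full gap between the sides. The bottom shelf rests on the floor (its underside at z = 0) and the clear gap between one shelf's top and the next shelf's underside is 371 mm.


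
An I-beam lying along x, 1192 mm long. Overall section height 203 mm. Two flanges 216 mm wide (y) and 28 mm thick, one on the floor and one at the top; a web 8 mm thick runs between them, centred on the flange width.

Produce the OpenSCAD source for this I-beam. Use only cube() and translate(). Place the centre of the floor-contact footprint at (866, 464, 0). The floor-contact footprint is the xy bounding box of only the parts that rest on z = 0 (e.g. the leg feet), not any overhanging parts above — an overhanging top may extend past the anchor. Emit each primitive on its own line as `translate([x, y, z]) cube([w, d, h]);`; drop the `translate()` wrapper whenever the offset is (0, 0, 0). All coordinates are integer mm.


translate([270, 356, 0]) cube([1192, 216, 28]);
translate([270, 460, 28]) cube([1192, 8, 147]);
translate([270, 356, 175]) cube([1192, 216, 28]);


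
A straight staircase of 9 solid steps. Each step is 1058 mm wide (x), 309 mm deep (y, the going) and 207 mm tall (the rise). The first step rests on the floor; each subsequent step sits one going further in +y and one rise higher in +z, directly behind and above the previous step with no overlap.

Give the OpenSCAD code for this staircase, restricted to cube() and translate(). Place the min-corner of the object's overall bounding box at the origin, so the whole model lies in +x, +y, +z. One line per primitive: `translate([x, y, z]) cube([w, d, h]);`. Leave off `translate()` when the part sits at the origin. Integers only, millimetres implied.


cube([1058, 309, 207]);
translate([0, 309, 207]) cube([1058, 309, 207]);
translate([0, 618, 414]) cube([1058, 309, 207]);
translate([0, 927, 621]) cube([1058, 309, 207]);
translate([0, 1236, 828]) cube([1058, 309, 207]);
translate([0, 1545, 1035]) cube([1058, 309, 207]);
translate([0, 1854, 1242]) cube([1058, 309, 207]);
translate([0, 2163, 1449]) cube([1058, 309, 207]);
translate([0, 2472, 1656]) cube([1058, 309, 207]);


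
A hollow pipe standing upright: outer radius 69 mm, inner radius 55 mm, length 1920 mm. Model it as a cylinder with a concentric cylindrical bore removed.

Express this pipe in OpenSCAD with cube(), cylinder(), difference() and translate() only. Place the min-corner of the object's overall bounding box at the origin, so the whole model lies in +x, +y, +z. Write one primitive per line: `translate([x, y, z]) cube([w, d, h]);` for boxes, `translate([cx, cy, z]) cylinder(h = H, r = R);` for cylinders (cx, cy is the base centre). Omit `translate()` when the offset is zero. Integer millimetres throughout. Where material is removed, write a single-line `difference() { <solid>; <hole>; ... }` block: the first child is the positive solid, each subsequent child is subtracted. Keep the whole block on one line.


difference() { translate([69, 69, 0]) cylinder(h = 1920, r = 69); translate([69, 69, 0]) cylinder(h = 1920, r = 55); }


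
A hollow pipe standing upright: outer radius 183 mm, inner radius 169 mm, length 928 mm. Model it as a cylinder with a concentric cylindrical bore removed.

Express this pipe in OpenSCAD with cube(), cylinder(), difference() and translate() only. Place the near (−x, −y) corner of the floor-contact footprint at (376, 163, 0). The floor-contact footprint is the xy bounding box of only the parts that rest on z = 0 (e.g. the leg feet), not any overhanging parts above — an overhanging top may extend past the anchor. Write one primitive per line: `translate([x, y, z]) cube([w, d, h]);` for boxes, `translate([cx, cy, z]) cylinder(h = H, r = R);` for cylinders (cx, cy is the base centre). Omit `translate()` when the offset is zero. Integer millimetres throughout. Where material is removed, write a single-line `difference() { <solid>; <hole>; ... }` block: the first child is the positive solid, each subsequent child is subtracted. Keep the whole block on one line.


difference() { translate([559, 346, 0]) cylinder(h = 928, r = 183); translate([559, 346, 0]) cylinder(h = 928, r = 169); }


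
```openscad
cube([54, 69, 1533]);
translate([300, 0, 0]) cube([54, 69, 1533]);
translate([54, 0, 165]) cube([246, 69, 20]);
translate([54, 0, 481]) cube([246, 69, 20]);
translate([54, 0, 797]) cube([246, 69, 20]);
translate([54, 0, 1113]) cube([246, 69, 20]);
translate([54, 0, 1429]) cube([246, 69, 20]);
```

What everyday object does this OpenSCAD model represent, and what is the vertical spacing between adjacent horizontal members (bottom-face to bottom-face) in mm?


A ladder. The rung spacing is 316 mm.

Two tall 54×69 posts with 5 short bars between them — a ladder. Adjacent rungs sit at z = 165 and z = 481, so the spacing is 481 − 165 = 316 mm.


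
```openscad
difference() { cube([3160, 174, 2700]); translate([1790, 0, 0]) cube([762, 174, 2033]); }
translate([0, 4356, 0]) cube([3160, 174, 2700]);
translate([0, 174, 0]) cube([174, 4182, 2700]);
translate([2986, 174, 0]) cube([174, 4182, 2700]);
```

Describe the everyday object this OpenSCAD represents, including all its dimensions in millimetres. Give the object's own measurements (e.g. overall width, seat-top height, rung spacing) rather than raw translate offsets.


A single room: four walls, each 2700 mm tall and 174 mm thick, enclosing an outside footprint 3160×4530 mm (x × y), no floor or roof. The front and back walls (−y and +y sides) run the full x-width; the side walls fit between their inner faces. A door opening 762 mm wide and 2033 mm tall is cut through the front wall from the floor up, its −x edge 1790 mm from the wall's −x end.


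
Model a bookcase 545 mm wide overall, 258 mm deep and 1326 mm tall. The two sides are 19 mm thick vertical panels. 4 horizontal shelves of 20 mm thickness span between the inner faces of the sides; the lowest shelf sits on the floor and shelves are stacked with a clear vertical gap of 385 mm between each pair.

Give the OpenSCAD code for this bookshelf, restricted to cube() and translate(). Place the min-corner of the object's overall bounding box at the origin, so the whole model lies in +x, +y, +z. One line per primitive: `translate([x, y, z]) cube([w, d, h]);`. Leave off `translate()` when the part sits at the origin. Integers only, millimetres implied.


cube([19, 258, 1326]);
translate([526, 0, 0]) cube([19, 258, 1326]);
translate([19, 0, 0]) cube([507, 258, 20]);
translate([19, 0, 405]) cube([507, 258, 20]);
translate([19, 0, 810]) cube([507, 258, 20]);
translate([19, 0, 1215]) cube([507, 258, 20]);


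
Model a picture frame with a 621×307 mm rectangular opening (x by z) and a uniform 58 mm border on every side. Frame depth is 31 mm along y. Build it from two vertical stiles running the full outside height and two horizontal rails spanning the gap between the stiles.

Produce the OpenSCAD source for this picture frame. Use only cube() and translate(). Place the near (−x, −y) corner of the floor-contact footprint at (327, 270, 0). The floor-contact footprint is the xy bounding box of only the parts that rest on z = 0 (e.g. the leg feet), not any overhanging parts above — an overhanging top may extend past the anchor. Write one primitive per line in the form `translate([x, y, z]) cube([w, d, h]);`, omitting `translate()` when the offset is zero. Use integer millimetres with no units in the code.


translate([327, 270, 0]) cube([58, 31, 423]);
translate([1006, 270, 0]) cube([58, 31, 423]);
translate([385, 270, 0]) cube([621, 31, 58]);
translate([385, 270, 365]) cube([621, 31, 58]);


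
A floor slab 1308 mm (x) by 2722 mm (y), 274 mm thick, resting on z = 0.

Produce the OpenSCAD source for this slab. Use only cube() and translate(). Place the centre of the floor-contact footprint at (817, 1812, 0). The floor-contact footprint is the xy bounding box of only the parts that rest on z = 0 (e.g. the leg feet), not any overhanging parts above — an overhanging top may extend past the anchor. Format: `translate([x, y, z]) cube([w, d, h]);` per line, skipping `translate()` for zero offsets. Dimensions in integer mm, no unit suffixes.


translate([163, 451, 0]) cube([1308, 2722, 274]);


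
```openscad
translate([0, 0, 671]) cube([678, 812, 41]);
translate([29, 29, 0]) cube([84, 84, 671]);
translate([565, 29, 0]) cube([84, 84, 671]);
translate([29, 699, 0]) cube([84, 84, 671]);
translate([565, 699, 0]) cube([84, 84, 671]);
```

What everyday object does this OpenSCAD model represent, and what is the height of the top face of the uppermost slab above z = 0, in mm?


A table. The table height is 712 mm.

A 678×812×41 slab sits at z = 671 on four 84 mm square posts — a table. The top surface is at 671 + 41 = 712 mm.


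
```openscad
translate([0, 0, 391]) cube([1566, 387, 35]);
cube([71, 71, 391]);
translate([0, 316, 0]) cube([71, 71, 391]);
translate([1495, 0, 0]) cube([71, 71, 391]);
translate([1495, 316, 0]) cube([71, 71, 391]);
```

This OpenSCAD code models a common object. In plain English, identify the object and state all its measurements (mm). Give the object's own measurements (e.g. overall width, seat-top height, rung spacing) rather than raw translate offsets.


A long wooden bench with a 1566 mm (x) × 387 mm (y) seat, 35 mm thick, its top surface 426 mm above the floor. Four 71 mm square legs at the seat corners, flush with the edges, run from z = 0 to the seat underside.


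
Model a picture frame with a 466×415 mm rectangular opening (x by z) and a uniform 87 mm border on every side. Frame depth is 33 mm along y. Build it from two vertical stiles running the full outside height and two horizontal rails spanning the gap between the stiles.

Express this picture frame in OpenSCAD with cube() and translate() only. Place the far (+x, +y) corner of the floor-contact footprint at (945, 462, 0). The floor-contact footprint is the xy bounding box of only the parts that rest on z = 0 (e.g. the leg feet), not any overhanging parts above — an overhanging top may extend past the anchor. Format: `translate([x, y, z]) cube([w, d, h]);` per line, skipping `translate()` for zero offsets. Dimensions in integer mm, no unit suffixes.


translate([305, 429, 0]) cube([87, 33, 589]);
translate([858, 429, 0]) cube([87, 33, 589]);
translate([392, 429, 0]) cube([466, 33, 87]);
translate([392, 429, 502]) cube([466, 33, 87]);


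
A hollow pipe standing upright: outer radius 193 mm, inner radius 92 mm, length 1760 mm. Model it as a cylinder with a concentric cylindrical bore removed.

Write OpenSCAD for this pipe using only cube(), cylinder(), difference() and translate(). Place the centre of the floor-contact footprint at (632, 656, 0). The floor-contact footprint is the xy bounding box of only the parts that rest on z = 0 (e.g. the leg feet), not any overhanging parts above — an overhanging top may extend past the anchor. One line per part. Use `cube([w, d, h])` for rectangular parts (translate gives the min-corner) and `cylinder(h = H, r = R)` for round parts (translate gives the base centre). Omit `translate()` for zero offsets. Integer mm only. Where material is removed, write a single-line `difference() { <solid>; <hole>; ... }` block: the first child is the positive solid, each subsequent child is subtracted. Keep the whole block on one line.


difference() { translate([632, 656, 0]) cylinder(h = 1760, r = 193); translate([632, 656, 0]) cylinder(h = 1760, r = 92); }


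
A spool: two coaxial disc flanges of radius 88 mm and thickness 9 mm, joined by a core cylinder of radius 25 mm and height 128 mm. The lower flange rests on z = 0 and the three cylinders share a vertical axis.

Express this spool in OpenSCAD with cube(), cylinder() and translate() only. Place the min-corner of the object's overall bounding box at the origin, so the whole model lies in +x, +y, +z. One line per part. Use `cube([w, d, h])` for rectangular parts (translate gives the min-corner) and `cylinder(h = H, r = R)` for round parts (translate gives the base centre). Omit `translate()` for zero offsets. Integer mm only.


translate([88, 88, 0]) cylinder(h = 9, r = 88);
translate([88, 88, 9]) cylinder(h = 128, r = 25);
translate([88, 88, 137]) cylinder(h = 9, r = 88);


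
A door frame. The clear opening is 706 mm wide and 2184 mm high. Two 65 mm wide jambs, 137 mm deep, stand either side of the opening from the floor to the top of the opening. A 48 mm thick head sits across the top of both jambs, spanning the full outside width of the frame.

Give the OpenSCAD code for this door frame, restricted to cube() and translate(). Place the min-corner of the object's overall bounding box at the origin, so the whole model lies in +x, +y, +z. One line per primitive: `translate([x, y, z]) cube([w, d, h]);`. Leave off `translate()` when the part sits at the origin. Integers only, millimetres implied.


cube([65, 137, 2184]);
translate([771, 0, 0]) cube([65, 137, 2184]);
translate([0, 0, 2184]) cube([836, 137, 48]);


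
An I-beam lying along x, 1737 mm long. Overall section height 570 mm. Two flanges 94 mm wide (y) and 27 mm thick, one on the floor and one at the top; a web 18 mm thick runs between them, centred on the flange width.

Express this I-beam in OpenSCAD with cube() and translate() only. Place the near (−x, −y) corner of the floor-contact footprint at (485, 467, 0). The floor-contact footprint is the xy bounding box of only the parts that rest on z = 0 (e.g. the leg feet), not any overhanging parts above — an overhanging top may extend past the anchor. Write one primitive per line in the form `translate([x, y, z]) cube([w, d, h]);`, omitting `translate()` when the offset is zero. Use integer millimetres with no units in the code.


translate([485, 467, 0]) cube([1737, 94, 27]);
translate([485, 505, 27]) cube([1737, 18, 516]);
translate([485, 467, 543]) cube([1737, 94, 27]);
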